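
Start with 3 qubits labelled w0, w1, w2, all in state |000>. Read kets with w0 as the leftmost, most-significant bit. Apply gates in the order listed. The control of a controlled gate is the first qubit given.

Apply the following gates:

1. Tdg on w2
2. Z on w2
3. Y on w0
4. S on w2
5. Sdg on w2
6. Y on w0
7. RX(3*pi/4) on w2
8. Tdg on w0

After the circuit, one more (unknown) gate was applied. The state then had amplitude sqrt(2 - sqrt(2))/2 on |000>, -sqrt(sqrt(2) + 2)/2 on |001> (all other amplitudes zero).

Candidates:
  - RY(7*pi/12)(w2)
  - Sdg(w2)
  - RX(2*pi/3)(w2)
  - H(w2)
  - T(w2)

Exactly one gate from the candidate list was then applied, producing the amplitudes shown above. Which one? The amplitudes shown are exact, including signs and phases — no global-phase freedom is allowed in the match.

The unique candidate consistent with the amplitudes is Sdg(w2). Key observation: the block from step 3 through step 6 cancels to the identity and can be dropped.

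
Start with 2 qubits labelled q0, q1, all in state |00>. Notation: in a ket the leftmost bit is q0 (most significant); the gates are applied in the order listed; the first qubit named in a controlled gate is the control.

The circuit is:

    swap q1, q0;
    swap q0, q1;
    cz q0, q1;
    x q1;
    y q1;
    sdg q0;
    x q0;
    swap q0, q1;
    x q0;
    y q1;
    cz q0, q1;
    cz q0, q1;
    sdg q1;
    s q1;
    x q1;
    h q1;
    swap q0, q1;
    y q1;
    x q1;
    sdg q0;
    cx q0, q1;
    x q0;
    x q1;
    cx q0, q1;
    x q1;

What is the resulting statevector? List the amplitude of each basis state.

The final amplitudes are -sqrt(2)/2 on |00>, 0 on |01>, sqrt(2)*I/2 on |10>, 0 on |11>.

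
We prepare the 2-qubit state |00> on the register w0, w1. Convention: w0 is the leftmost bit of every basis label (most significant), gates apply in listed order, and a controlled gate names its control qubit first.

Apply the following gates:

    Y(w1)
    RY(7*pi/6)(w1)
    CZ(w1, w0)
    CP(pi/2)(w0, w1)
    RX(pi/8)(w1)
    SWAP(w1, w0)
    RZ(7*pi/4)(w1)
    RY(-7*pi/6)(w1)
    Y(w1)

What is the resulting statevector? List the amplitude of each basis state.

After the circuit, the state carries amplitude (-2*cos(pi/16) - sqrt(3)*cos(pi/16) + I*sin(pi/16))*exp(I*pi/8)/4 on |00>, (cos(pi/16) - 2*I*sin(pi/16) + sqrt(3)*I*sin(pi/16))*exp(I*pi/8)/4 on |01>, (-cos(pi/16) + sqrt(3)*I*sin(pi/16) + 2*I*sin(pi/16))*exp(I*pi/8)/4 on |10>, (-sqrt(3)*cos(pi/16) + 2*cos(pi/16) - I*sin(pi/16))*exp(I*pi/8)/4 on |11>.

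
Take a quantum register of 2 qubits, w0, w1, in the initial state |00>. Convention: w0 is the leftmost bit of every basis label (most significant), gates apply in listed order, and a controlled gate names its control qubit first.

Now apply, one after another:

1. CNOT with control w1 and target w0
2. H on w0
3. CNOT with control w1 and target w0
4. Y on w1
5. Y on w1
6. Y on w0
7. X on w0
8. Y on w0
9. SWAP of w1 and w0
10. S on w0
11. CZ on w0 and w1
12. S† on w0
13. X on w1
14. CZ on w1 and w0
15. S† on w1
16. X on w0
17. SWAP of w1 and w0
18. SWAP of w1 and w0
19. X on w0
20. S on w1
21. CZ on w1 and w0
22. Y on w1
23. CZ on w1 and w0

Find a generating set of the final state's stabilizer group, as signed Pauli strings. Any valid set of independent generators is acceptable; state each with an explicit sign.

The final state is stabilized by the group generated by -IX, +ZI; other independent generating sets are equally valid. Key observation: the block from step 14 through step 21 cancels to the identity and can be dropped.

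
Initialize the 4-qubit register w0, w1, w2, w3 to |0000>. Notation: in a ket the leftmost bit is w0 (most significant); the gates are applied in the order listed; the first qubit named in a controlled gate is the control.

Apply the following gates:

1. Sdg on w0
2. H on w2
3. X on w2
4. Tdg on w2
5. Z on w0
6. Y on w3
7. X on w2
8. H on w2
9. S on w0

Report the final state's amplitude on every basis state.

The resulting statevector has amplitude exp(I*pi/4)/2 + I/2 on |0001>, -I/2 + exp(I*pi/4)/2 on |0011>, and 0 on every other basis state.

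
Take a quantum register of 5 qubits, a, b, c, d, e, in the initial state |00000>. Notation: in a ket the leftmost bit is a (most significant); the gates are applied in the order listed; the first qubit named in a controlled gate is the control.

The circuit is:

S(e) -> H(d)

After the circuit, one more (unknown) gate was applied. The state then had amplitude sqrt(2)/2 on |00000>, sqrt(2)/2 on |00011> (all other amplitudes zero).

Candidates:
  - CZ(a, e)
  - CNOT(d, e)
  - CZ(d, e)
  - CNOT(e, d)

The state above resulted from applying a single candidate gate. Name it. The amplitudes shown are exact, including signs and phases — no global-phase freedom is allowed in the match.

The unique candidate consistent with the amplitudes is CNOT(d, e).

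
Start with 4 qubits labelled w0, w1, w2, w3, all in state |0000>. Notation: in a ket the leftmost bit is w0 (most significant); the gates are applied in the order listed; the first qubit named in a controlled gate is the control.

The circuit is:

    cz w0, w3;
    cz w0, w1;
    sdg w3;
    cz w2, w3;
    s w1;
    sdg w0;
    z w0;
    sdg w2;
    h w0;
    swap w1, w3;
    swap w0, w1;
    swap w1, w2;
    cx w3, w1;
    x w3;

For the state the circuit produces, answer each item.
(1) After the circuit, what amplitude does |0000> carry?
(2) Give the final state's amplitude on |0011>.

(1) The amplitude on |0000> is 0.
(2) |0011> carries amplitude sqrt(2)/2 in the final state.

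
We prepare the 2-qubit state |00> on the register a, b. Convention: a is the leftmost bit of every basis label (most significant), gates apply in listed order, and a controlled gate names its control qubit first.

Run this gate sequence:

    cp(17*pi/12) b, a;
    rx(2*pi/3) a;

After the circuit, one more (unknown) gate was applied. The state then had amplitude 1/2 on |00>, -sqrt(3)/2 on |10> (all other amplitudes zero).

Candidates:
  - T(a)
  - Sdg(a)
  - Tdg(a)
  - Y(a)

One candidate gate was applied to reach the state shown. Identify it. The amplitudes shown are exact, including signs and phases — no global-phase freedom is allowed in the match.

The applied gate was Sdg(a).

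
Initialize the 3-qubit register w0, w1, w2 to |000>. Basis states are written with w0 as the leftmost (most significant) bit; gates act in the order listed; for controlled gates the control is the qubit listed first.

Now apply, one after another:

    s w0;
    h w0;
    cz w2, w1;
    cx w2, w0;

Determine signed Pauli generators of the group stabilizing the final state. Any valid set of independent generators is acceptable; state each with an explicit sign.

The final state is stabilized by the group generated by +XII, +IZI, +IIZ; other independent generating sets are equally valid.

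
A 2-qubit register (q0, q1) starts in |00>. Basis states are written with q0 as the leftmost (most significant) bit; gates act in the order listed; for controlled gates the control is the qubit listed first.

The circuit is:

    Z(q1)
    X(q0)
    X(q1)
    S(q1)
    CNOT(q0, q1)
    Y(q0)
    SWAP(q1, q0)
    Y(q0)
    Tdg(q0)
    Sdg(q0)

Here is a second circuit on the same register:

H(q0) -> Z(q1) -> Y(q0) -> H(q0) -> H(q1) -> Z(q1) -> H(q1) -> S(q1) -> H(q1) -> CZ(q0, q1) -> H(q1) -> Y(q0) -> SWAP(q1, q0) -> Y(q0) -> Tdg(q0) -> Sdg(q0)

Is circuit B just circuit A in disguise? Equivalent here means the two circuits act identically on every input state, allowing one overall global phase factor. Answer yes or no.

No: there is an input state on which the two circuits produce genuinely different outputs (not merely differing by a phase).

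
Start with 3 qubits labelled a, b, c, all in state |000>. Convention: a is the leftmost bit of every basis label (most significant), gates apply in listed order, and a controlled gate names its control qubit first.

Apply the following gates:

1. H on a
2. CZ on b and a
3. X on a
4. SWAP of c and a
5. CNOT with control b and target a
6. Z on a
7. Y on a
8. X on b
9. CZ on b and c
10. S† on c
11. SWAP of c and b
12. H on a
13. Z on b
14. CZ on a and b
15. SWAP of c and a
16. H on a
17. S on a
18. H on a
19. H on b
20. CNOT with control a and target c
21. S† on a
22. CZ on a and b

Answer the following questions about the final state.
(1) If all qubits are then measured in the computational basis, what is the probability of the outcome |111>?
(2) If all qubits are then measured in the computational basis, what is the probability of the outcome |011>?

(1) Outcome |111> occurs with probability 1/8.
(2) The probability of measuring |011> is 1/8.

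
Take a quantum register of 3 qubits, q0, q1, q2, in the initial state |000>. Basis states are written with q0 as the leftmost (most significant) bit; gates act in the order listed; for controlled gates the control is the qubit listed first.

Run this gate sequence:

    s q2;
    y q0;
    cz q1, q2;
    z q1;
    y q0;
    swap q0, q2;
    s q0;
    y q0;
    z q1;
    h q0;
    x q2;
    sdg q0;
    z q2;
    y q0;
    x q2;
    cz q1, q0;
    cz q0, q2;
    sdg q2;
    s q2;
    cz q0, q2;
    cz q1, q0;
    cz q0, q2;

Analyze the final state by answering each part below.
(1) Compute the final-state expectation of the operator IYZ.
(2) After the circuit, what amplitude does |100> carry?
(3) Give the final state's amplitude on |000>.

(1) The expectation value of IYZ is 0. Key observation: steps 16-21 multiply out to the identity, so the circuit reduces to the remaining gates.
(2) The amplitude on |100> is sqrt(2)/2.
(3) The final state's coefficient on |000> equals -sqrt(2)*I/2.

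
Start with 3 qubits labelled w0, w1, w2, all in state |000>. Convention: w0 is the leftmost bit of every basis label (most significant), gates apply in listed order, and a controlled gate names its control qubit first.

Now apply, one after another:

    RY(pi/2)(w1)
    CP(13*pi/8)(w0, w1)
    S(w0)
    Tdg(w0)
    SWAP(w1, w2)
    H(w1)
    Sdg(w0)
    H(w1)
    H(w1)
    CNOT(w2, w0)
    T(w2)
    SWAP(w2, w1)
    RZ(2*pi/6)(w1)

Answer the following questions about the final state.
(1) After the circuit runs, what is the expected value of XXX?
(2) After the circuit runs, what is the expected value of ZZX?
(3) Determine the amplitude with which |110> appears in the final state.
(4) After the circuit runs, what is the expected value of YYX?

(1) The observable XXX averages to -sqrt(6)/4 + sqrt(2)/4. Key observation: steps 8-9 multiply out to the identity, so the circuit reduces to the remaining gates.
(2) The observable ZZX averages to 1.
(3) |110> carries amplitude exp(5*I*pi/12)/2 in the final state.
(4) The observable YYX averages to -sqrt(2)/4 + sqrt(6)/4.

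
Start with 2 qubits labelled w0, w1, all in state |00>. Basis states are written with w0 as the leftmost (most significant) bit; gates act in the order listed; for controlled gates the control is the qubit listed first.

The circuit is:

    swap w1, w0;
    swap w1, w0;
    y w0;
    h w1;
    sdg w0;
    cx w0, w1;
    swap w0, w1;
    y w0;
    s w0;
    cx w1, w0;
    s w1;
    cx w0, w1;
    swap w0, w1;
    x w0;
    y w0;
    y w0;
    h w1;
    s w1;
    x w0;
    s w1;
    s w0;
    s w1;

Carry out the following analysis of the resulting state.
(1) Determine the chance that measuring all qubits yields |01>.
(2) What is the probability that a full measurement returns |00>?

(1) Outcome |01> occurs with probability 1/4.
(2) Outcome |00> occurs with probability 1/4.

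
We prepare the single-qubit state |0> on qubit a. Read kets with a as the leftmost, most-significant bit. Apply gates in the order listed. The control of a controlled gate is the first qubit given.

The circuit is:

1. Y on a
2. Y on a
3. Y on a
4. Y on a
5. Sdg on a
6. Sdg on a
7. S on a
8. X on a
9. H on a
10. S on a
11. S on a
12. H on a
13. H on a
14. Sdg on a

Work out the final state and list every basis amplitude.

After the circuit, the state carries amplitude sqrt(2)/2 on |0>, -sqrt(2)*I/2 on |1>. Key observation: steps 1-4 multiply out to the identity, so the circuit reduces to the remaining gates.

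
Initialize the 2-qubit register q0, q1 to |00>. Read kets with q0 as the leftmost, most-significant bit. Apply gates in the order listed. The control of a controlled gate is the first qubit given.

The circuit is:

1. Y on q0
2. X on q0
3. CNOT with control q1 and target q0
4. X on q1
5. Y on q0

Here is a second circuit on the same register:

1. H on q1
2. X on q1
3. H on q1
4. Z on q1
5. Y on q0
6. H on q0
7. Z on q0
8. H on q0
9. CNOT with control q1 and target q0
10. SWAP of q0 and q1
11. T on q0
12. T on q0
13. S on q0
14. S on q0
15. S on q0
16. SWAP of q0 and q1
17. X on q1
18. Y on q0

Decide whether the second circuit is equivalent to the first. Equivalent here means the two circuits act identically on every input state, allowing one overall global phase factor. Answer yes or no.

Yes: on every input state the two circuits agree up to one overall phase factor.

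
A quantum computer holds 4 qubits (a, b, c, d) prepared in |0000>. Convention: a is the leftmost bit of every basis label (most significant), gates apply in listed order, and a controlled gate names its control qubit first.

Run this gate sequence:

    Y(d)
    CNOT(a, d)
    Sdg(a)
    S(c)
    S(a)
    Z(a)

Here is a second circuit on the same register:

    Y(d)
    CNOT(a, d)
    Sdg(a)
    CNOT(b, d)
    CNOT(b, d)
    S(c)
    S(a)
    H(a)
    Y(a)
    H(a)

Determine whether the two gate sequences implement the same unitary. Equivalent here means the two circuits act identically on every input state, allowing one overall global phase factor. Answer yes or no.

No: there is an input state on which the two circuits produce genuinely different outputs (not merely differing by a phase).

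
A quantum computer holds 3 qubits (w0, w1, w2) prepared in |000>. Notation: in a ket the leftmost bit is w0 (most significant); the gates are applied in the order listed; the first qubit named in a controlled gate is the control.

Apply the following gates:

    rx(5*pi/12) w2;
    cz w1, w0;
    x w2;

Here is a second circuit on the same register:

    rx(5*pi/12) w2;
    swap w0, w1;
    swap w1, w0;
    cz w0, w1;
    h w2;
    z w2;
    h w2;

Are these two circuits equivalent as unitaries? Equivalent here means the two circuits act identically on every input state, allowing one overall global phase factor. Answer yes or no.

Yes, they are equivalent — the unitaries differ by at most a global phase.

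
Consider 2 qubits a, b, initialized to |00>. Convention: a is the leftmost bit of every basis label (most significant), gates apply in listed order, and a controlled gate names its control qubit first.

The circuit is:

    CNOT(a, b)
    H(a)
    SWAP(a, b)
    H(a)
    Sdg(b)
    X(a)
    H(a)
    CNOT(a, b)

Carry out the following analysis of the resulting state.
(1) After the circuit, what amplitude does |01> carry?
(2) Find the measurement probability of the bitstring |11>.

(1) The amplitude on |01> is -sqrt(2)*I/2.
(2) Outcome |11> occurs with probability 0.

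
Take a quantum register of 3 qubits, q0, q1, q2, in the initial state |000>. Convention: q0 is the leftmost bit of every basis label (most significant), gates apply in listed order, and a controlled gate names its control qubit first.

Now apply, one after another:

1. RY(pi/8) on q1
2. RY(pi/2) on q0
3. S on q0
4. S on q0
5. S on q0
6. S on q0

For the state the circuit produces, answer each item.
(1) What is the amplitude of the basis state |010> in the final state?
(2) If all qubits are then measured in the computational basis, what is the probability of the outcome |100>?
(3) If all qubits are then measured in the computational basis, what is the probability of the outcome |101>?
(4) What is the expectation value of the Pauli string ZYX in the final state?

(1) The amplitude on |010> is sqrt(2)*sin(pi/16)/2. Key observation: steps 3-6 multiply out to the identity, so the circuit reduces to the remaining gates.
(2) A full measurement returns |100> with probability cos(pi/16)**2/2.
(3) Outcome |101> occurs with probability 0.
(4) The expectation value of ZYX is 0.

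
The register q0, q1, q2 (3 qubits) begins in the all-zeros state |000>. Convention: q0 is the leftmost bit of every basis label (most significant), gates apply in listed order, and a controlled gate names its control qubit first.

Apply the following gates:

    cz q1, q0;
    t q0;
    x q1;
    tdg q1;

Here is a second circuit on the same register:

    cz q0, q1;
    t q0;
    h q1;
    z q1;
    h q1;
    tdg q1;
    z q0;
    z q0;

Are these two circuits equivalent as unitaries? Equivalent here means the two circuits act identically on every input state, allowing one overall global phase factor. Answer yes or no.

Yes, they are equivalent — the unitaries differ by at most a global phase.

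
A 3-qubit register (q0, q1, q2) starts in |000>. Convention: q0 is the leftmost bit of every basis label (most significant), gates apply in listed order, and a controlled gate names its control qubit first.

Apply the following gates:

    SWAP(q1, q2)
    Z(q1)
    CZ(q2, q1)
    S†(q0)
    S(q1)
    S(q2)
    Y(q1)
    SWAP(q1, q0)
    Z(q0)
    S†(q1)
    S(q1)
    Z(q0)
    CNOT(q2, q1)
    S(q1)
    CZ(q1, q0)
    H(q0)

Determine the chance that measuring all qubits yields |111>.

Outcome |111> occurs with probability 0. Key observation: steps 9-12 multiply out to the identity, so the circuit reduces to the remaining gates.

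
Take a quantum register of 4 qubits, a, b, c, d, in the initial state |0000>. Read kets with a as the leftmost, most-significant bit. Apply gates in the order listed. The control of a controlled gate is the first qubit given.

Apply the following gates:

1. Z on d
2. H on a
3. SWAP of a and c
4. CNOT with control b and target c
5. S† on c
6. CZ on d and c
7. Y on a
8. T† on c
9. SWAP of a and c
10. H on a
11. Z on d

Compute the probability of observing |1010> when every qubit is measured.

A full measurement returns |1010> with probability sqrt(2)/4 + 1/2.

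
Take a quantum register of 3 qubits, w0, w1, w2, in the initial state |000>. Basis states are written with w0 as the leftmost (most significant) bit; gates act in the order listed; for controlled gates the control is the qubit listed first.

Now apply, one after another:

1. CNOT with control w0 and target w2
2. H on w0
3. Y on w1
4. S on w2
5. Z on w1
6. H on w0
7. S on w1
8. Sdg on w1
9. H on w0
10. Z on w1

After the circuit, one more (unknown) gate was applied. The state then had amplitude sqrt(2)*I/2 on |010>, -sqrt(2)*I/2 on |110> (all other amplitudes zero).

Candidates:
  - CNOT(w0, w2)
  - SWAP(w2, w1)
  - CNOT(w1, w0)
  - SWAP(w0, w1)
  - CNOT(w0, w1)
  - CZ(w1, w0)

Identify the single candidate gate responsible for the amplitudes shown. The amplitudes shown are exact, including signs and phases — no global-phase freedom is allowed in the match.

The applied gate was CZ(w1, w0).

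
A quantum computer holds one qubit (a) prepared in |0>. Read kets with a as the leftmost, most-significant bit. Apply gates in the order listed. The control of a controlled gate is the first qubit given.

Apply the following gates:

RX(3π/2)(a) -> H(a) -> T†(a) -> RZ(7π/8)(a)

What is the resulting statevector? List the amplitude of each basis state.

After the circuit, the state carries amplitude (1 + I)*exp(9*I*pi/16)/2 on |0>, (-1 + I)*exp(3*I*pi/16)/2 on |1>.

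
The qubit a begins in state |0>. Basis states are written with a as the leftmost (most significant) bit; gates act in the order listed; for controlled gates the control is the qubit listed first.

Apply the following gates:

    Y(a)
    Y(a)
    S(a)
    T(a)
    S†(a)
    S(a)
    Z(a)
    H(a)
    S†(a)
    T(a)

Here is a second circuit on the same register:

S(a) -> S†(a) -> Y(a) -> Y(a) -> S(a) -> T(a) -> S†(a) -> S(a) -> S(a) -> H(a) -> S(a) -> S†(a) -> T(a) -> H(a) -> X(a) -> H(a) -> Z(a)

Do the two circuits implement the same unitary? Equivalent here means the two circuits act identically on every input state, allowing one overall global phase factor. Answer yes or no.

No: there is an input state on which the two circuits produce genuinely different outputs (not merely differing by a phase).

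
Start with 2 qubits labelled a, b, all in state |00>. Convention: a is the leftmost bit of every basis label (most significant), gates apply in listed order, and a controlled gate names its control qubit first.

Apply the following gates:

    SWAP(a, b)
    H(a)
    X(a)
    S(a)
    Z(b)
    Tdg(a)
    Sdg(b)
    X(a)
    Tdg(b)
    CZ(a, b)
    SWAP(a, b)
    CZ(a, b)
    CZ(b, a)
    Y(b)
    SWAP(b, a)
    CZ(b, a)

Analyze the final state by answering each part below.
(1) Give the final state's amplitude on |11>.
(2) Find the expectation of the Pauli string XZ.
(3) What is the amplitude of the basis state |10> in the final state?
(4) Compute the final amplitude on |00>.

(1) The final state's coefficient on |11> equals 0.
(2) The expectation value of XZ is -sqrt(2)/2.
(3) The final state's coefficient on |10> equals sqrt(2)*exp(3*I*pi/4)/2.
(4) The amplitude on |00> is -sqrt(2)*I/2.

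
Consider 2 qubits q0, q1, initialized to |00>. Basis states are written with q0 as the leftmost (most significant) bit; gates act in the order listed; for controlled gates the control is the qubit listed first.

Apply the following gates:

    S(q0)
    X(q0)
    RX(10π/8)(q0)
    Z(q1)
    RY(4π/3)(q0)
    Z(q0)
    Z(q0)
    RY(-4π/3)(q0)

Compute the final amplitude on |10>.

The amplitude on |10> is -sqrt(2 - sqrt(2))/2.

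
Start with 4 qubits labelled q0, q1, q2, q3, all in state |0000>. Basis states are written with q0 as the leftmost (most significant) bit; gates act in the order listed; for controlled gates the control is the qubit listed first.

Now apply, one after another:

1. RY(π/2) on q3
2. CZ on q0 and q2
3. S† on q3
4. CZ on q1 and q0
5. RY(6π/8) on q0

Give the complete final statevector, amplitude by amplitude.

The resulting statevector has amplitude sqrt(4 - 2*sqrt(2))/4 on |0000>, -I*sqrt(4 - 2*sqrt(2))/4 on |0001>, sqrt(2*sqrt(2) + 4)/4 on |1000>, -I*sqrt(2*sqrt(2) + 4)/4 on |1001>, and 0 on every other basis state.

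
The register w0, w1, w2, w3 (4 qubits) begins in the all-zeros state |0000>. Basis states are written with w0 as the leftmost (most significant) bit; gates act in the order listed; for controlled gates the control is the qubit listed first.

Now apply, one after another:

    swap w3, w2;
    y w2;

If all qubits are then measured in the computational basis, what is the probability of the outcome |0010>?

A full measurement returns |0010> with probability 1.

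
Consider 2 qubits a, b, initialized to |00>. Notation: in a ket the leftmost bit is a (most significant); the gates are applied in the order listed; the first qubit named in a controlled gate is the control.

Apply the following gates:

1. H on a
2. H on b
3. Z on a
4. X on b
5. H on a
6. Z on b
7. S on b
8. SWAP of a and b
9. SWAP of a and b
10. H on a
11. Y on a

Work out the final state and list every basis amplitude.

The final amplitudes are I/2 on |00>, 1/2 on |01>, I/2 on |10>, 1/2 on |11>. Key observation: the block from step 8 through step 9 cancels to the identity and can be dropped.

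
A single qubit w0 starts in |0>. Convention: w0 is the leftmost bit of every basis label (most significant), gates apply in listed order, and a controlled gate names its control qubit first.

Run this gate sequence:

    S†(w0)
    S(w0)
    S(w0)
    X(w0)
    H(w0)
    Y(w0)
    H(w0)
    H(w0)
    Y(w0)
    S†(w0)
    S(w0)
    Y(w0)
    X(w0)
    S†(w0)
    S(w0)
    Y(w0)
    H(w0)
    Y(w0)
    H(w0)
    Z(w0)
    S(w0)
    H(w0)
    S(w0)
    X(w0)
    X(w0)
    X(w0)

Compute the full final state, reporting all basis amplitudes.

After the circuit, the state carries amplitude 1/2 + I/2 on |0>, -1/2 - I/2 on |1>. Key observation: the block from step 9 through step 12 cancels to the identity and can be dropped.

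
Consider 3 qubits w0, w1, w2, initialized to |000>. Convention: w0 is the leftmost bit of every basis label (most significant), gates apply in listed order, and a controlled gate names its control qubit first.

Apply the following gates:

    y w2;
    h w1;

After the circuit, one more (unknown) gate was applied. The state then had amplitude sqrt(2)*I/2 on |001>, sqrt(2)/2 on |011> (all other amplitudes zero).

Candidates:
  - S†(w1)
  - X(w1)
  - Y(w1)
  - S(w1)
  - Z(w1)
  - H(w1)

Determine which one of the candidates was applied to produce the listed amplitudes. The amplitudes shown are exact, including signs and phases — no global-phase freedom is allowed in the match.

It was S†(w1) that produced the state shown.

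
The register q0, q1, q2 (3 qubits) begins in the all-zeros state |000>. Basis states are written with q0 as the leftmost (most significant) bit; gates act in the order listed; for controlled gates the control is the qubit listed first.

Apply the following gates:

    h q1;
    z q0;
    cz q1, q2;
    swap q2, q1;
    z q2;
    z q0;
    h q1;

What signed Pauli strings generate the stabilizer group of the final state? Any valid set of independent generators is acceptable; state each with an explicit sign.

The final state is stabilized by the group generated by +IXI, -IIX, +ZII; other independent generating sets are equally valid.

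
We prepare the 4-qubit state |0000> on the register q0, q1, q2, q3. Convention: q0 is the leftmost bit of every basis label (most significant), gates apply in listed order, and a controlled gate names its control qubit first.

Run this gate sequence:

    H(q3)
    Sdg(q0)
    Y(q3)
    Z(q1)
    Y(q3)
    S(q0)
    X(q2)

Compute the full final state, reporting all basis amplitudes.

The final amplitudes are sqrt(2)/2 on |0010>, sqrt(2)/2 on |0011>, and 0 on every other basis state.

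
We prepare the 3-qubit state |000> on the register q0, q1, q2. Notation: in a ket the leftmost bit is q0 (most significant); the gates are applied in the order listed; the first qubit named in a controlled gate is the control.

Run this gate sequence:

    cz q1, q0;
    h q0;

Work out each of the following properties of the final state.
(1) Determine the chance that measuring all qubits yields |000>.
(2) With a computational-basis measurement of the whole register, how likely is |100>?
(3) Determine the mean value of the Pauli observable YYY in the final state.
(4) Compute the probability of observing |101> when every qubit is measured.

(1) A full measurement returns |000> with probability 1/2.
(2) The probability of measuring |100> is 1/2.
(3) The observable YYY averages to 0.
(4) The probability of measuring |101> is 0.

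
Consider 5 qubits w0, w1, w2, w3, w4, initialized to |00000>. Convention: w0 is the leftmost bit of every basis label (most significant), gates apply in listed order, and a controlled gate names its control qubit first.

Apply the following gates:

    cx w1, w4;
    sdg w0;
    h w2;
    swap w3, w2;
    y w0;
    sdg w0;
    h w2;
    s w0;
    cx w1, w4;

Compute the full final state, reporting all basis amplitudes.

The final amplitudes are I/2 on |10000>, I/2 on |10010>, I/2 on |10100>, I/2 on |10110>, and 0 on every other basis state.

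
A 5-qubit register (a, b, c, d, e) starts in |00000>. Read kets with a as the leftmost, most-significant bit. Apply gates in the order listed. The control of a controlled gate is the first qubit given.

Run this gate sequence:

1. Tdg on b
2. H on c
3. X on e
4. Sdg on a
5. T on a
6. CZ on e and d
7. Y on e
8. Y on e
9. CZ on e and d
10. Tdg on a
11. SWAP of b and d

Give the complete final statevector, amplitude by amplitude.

After the circuit, the state carries amplitude sqrt(2)/2 on |00001>, sqrt(2)/2 on |00101>, and 0 on every other basis state.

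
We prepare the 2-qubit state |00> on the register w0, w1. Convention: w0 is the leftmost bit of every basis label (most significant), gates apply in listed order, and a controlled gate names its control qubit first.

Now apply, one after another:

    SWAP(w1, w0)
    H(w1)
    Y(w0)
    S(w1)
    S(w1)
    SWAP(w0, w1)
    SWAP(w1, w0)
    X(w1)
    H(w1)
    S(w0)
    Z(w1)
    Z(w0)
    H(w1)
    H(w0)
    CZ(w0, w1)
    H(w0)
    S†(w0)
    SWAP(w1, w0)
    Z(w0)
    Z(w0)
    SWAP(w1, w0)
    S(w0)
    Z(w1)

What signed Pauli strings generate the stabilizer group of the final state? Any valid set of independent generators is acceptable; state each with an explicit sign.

The final state is stabilized by the group generated by +XX, -ZZ; other independent generating sets are equally valid. Key observation: steps 17-22 multiply out to the identity, so the circuit reduces to the remaining gates.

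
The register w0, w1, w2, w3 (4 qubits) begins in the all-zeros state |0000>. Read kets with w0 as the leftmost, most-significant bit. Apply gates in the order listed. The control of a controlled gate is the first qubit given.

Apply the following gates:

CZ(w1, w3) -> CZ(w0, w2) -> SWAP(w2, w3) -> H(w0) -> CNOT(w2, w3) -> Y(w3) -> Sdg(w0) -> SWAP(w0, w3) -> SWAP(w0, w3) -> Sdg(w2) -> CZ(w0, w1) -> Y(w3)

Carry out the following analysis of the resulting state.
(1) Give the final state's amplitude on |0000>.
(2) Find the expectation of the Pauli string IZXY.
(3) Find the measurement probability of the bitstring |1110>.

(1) The final state's coefficient on |0000> equals sqrt(2)/2. Key observation: the block from step 8 through step 9 cancels to the identity and can be dropped.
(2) The expectation value of IZXY is 0.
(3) Outcome |1110> occurs with probability 0.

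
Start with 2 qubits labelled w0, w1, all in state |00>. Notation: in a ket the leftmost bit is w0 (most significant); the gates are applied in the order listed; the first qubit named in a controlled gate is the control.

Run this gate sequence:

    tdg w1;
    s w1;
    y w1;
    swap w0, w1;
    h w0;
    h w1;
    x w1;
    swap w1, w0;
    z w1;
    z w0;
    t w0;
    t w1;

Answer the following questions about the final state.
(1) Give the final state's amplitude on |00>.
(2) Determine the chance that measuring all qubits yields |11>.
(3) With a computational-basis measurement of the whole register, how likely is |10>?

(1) The amplitude on |00> is I/2.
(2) A full measurement returns |11> with probability 1/4.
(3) A full measurement returns |10> with probability 1/4.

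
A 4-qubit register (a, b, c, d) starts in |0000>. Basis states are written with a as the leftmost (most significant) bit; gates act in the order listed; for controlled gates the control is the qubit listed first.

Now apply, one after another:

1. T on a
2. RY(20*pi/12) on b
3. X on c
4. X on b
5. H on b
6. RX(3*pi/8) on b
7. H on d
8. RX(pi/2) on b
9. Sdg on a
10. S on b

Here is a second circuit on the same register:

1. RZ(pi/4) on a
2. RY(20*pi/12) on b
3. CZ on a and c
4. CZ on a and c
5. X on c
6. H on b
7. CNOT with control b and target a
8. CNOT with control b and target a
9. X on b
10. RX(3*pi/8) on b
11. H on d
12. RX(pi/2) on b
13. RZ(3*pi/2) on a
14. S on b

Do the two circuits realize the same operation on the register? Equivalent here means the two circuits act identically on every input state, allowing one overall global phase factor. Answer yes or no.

No — the two circuits implement different unitaries, even allowing a global phase.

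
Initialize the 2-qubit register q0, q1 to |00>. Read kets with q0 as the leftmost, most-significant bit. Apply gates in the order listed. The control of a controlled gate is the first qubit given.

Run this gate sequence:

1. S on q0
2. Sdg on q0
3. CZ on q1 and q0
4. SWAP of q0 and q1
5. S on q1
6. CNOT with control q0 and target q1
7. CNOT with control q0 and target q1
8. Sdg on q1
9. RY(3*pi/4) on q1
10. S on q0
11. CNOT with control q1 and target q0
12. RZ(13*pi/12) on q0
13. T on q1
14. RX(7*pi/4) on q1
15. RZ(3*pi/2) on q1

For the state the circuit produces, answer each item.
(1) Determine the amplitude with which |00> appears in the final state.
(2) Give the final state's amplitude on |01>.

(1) The amplitude on |00> is -sqrt(2)*exp(17*I*pi/24)/4. Key observation: the block from step 5 through step 8 cancels to the identity and can be dropped.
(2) The final state's coefficient on |01> equals (-2 + sqrt(2))*exp(17*I*pi/24)/4.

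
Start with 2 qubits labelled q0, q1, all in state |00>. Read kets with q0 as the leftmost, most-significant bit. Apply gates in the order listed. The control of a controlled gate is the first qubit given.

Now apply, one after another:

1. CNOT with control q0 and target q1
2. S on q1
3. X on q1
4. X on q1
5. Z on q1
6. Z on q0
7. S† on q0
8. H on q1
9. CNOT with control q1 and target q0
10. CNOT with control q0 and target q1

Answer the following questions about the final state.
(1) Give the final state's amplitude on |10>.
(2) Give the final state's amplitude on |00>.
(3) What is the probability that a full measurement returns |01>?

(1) The amplitude on |10> is sqrt(2)/2.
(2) The amplitude on |00> is sqrt(2)/2.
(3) Outcome |01> occurs with probability 0.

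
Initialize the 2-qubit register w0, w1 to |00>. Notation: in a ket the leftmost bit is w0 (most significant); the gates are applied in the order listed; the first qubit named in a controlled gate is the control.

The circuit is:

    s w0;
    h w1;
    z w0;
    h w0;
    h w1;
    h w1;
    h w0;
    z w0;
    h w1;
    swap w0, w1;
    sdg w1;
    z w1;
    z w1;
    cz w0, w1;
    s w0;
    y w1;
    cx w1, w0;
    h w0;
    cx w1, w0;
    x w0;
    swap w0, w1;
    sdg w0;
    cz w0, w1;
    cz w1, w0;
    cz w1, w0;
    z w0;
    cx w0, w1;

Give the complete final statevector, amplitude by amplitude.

The resulting statevector has amplitude 0 on |00>, 0 on |01>, -sqrt(2)/2 on |10>, -sqrt(2)/2 on |11>. Key observation: steps 2-9 multiply out to the identity, so the circuit reduces to the remaining gates.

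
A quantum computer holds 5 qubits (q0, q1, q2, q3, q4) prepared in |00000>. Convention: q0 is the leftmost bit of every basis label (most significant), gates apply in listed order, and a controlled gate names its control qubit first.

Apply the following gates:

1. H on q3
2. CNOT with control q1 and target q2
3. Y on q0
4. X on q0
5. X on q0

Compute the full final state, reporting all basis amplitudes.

After the circuit, the state carries amplitude sqrt(2)*I/2 on |10000>, sqrt(2)*I/2 on |10010>, and 0 on every other basis state.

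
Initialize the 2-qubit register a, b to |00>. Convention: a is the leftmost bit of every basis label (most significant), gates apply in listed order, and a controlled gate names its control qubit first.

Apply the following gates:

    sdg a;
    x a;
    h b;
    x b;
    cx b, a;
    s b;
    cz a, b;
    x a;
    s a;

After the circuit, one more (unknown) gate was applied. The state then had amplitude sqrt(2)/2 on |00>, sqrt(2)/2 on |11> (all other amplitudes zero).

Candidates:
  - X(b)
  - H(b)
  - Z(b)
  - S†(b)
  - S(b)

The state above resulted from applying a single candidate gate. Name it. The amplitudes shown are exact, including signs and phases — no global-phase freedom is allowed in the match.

The unique candidate consistent with the amplitudes is Z(b).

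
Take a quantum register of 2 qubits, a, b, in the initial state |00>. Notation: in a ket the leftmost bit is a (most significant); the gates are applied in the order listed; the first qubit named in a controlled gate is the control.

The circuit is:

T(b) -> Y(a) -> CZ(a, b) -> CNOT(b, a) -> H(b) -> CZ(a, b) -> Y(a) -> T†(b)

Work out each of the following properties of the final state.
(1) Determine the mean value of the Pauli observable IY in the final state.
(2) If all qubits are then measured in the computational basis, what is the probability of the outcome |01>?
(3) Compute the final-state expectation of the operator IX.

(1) In the final state, IY has expectation sqrt(2)/2.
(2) The probability of measuring |01> is 1/2.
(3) The observable IX averages to -sqrt(2)/2.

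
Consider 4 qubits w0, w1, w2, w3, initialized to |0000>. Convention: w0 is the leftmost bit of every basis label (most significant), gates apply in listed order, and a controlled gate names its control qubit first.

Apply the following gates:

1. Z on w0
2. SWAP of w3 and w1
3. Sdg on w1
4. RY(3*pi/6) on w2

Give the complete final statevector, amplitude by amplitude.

After the circuit, the state carries amplitude sqrt(2)/2 on |0000>, sqrt(2)/2 on |0010>, and 0 on every other basis state.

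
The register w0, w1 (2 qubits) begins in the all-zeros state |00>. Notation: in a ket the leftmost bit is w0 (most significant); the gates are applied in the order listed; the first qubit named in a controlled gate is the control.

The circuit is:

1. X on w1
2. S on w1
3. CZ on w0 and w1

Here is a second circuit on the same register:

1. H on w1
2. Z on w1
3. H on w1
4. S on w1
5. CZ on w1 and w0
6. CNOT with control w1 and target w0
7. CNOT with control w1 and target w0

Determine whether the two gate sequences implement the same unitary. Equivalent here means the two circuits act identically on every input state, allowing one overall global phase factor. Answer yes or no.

Yes: on every input state the two circuits agree up to one overall phase factor.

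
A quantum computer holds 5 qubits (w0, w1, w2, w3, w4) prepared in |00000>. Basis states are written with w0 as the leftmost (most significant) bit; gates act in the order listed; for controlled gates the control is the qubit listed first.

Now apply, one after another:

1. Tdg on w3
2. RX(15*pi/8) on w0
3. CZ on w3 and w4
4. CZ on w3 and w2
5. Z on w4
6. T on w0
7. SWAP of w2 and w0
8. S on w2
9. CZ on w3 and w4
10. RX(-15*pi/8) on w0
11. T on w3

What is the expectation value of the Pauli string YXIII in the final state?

The observable YXIII averages to 0.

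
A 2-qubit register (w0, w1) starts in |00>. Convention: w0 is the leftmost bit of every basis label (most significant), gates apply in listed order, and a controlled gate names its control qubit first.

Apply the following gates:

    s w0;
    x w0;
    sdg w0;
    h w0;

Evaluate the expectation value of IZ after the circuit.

The observable IZ averages to 1.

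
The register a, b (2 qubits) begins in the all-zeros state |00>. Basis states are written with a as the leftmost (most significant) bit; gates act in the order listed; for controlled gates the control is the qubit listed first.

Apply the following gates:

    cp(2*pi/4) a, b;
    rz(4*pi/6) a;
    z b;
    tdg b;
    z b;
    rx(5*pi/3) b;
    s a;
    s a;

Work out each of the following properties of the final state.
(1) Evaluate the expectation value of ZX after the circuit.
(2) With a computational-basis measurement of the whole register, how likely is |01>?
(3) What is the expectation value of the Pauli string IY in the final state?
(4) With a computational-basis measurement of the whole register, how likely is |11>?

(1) In the final state, ZX has expectation 0.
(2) A full measurement returns |01> with probability 1/4.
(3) The expectation value of IY is sqrt(3)/2.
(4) A full measurement returns |11> with probability 0.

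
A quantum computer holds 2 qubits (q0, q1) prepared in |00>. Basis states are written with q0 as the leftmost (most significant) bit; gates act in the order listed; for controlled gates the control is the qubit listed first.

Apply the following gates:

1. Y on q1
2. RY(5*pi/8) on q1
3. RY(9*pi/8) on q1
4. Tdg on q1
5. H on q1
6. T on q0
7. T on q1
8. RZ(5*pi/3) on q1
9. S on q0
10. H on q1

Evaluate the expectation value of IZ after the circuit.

The observable IZ averages to -exp(I*pi/3)*sin(5*pi/16)*sin(7*pi/16)**2*cos(5*pi/16)/2 + exp(-I*pi/6)*sin(5*pi/16)*sin(7*pi/16)**2*cos(5*pi/16)/2 - exp(I*pi/12)*sin(5*pi/16)**2*sin(7*pi/16)**2/2 + exp(-I*pi/3)*sin(5*pi/16)**2*sin(7*pi/16)*cos(7*pi/16)/2 - 2*exp(I*pi/12)*sin(5*pi/16)*sin(7*pi/16)*cos(5*pi/16)*cos(7*pi/16) + exp(-I*pi/12)*sin(7*pi/16)**2*cos(5*pi/16)**2/2 - exp(I*pi/6)*sin(5*pi/16)**2*sin(7*pi/16)*cos(7*pi/16)/2 - exp(I*pi/3)*sin(7*pi/16)*cos(5*pi/16)**2*cos(7*pi/16)/2 + exp(-I*pi/6)*sin(7*pi/16)*cos(5*pi/16)**2*cos(7*pi/16)/2 + exp(-I*pi/3)*sin(5*pi/16)*cos(5*pi/16)*cos(7*pi/16)**2/2 - exp(I*pi/6)*sin(5*pi/16)*cos(5*pi/16)*cos(7*pi/16)**2/2 + exp(-I*pi/12)*sin(5*pi/16)**2*cos(7*pi/16)**2/2 - exp(I*pi/12)*cos(5*pi/16)**2*cos(7*pi/16)**2/2 - exp(-I*pi/12)*cos(5*pi/16)**2*cos(7*pi/16)**2/2 + exp(I*pi/12)*sin(5*pi/16)**2*cos(7*pi/16)**2/2 - exp(-I*pi/6)*sin(5*pi/16)*cos(5*pi/16)*cos(7*pi/16)**2/2 + exp(I*pi/3)*sin(5*pi/16)*cos(5*pi/16)*cos(7*pi/16)**2/2 + exp(I*pi/6)*sin(7*pi/16)*cos(5*pi/16)**2*cos(7*pi/16)/2 - exp(-I*pi/3)*sin(7*pi/16)*cos(5*pi/16)**2*cos(7*pi/16)/2 - exp(-I*pi/6)*sin(5*pi/16)**2*sin(7*pi/16)*cos(7*pi/16)/2 + exp(I*pi/12)*sin(7*pi/16)**2*cos(5*pi/16)**2/2 - 2*exp(-I*pi/12)*sin(5*pi/16)*sin(7*pi/16)*cos(5*pi/16)*cos(7*pi/16) + exp(I*pi/3)*sin(5*pi/16)**2*sin(7*pi/16)*cos(7*pi/16)/2 - exp(-I*pi/12)*sin(5*pi/16)**2*sin(7*pi/16)**2/2 + exp(I*pi/6)*sin(5*pi/16)*sin(7*pi/16)**2*cos(5*pi/16)/2 - exp(-I*pi/3)*sin(5*pi/16)*sin(7*pi/16)**2*cos(5*pi/16)/2.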